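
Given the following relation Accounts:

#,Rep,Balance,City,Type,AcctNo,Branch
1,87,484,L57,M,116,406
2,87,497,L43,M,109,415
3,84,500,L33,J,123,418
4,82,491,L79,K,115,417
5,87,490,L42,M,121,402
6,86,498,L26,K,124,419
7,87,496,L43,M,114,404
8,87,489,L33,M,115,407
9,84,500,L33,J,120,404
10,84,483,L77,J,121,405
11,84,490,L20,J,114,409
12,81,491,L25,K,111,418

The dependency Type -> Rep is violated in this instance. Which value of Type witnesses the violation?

K

Type=M: rows 1, 2, 5, 7, 8 → Rep = 87, 87, 87, 87, 87 ✓
Type=J: rows 3, 9, 10, 11 → Rep = 84, 84, 84, 84 ✓
Type=K: rows 4, 6, 12 → Rep takes values {82, 86, 81} — violation
The only Type value with inconsistent Rep is Type=K.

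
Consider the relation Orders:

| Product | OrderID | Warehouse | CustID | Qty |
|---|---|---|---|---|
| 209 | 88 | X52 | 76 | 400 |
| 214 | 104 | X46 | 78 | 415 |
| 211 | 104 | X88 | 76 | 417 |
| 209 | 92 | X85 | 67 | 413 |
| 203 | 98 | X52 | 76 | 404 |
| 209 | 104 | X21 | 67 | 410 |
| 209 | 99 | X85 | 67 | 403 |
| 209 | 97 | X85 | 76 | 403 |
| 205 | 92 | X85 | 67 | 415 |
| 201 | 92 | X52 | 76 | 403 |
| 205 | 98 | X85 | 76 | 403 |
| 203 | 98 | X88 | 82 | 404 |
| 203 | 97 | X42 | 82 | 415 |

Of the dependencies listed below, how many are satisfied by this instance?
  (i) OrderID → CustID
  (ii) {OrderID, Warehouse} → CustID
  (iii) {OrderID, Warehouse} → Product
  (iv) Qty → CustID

1

(i) OrderID → CustID: OrderID=104: 3 rows → CustID takes values {78, 76, 67} — violation; OrderID=92: 3 rows → CustID takes values {67, 76} — violation; OrderID=98: 3 rows → CustID takes values {76, 82} — violation; OrderID=97: 2 rows → CustID takes values {76, 82} — violation — fails.
(ii) {OrderID, Warehouse} → CustID: every LHS value maps to a single RHS value — holds.
(iii) {OrderID, Warehouse} → Product: (OrderID=92, Warehouse=X85): 2 rows → Product takes values {209, 205} — violation — fails.
(iv) Qty → CustID: Qty=415: 3 rows → CustID takes values {78, 67, 82} — violation; Qty=404: 2 rows → CustID takes values {76, 82} — violation; Qty=403: 4 rows → CustID takes values {67, 76} — violation — fails.
1 of the 4 dependencies holds.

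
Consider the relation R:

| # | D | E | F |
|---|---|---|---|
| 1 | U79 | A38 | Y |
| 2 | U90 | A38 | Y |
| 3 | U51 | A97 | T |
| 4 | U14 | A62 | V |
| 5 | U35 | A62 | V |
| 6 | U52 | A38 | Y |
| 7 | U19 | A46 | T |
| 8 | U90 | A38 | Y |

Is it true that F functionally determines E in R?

F=Y: rows 1, 2, 6, 8 → E = A38, A38, A38, A38 ✓
F=T: rows 3, 7 → E takes values {A97, A46} — violation
F=V: rows 4, 5 → E = A62, A62 ✓
Two rows agree on F but differ on E, so F → E does not hold.

No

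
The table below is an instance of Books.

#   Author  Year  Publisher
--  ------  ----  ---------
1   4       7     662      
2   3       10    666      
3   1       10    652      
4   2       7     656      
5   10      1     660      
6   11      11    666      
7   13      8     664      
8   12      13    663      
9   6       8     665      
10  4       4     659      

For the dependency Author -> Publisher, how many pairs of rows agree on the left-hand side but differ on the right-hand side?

1

Author=4: violating pairs (1,10) — 1 pair.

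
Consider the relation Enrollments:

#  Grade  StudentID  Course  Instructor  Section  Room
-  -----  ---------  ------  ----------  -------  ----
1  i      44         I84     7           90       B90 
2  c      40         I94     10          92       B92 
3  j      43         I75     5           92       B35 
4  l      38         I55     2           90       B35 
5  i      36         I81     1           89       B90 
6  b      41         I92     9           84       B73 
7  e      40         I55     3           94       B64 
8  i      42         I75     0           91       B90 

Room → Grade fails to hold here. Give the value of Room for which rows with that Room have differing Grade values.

Room=B90: rows 1, 5, 8 → Grade = i, i, i ✓
Room=B92: row 2 → Grade = c ✓
Room=B35: rows 3, 4 → Grade takes values {j, l} — violation
Room=B73: row 6 → Grade = b ✓
Room=B64: row 7 → Grade = e ✓
The only Room value with inconsistent Grade is Room=B35.

B35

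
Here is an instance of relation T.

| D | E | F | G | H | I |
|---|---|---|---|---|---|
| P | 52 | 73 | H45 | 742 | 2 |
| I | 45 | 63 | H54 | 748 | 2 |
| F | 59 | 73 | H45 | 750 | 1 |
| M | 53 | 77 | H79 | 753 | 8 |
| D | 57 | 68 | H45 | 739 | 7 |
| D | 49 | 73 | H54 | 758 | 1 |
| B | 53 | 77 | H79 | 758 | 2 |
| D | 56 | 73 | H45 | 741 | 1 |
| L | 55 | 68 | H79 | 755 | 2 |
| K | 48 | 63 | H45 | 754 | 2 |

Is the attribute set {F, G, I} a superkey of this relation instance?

Two distinct rows share (F=73, G=H45, I=1), so {F, G, I} does not determine every attribute — not a superkey.

No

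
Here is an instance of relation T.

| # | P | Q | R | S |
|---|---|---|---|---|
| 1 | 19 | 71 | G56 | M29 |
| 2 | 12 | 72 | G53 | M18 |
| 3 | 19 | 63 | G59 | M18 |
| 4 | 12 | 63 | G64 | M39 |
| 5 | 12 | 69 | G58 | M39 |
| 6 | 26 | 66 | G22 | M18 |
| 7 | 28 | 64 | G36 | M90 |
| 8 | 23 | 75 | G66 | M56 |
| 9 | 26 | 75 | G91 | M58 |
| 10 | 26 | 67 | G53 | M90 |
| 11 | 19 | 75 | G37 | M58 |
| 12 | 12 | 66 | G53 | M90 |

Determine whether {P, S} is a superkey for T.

Rows 4 and 5 have the same {P, S} value (P=12, S=M39) but are distinct tuples, so {P, S} does not determine every attribute — not a superkey.

No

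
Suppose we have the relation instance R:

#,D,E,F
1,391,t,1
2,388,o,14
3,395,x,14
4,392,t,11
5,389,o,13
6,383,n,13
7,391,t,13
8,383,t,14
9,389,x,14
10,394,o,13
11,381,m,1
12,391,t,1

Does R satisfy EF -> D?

No

(E=t, F=1): rows 1, 12 → D = 391, 391 ✓
(E=o, F=14): row 2 → D = 388 ✓
(E=x, F=14): rows 3, 9 → D takes values {395, 389} — violation
(E=t, F=11): row 4 → D = 392 ✓
(E=o, F=13): rows 5, 10 → D takes values {389, 394} — violation
(E=n, F=13): row 6 → D = 383 ✓
(E=t, F=13): row 7 → D = 391 ✓
(E=t, F=14): row 8 → D = 383 ✓
(E=m, F=1): row 11 → D = 381 ✓
Two rows agree on EF but differ on D, so EF -> D does not hold.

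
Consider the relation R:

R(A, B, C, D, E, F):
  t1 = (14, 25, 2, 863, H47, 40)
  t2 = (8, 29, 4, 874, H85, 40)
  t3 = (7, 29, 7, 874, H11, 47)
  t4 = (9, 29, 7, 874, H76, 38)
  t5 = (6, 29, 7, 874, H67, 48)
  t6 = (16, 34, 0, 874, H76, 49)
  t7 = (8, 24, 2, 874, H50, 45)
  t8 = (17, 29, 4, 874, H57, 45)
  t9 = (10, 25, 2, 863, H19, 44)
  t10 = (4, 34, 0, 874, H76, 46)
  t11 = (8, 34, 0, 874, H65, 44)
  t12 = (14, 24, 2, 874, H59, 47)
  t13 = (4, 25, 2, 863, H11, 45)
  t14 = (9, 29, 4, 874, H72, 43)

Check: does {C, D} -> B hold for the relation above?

(C=2, D=863): rows 1, 9, 13 → B = 25, 25, 25 ✓
(C=4, D=874): rows 2, 8, 14 → B = 29, 29, 29 ✓
(C=7, D=874): rows 3, 4, 5 → B = 29, 29, 29 ✓
(C=0, D=874): rows 6, 10, 11 → B = 34, 34, 34 ✓
(C=2, D=874): rows 7, 12 → B = 24, 24 ✓
Every {C, D} value is associated with a single B value, so {C, D} -> B holds.

Yes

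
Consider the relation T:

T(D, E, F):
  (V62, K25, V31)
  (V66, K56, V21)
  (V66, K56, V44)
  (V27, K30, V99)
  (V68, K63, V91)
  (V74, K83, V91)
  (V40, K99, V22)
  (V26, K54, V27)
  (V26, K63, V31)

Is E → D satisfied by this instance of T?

No

E=K25: 1 row → D = V62 ✓
E=K56: 2 rows → D = V66, V66 ✓
E=K30: 1 row → D = V27 ✓
E=K63: 2 rows → D takes values {V68, V26} — violation
E=K83: 1 row → D = V74 ✓
E=K99: 1 row → D = V40 ✓
E=K54: 1 row → D = V26 ✓
Two rows agree on E but differ on D, so E → D does not hold.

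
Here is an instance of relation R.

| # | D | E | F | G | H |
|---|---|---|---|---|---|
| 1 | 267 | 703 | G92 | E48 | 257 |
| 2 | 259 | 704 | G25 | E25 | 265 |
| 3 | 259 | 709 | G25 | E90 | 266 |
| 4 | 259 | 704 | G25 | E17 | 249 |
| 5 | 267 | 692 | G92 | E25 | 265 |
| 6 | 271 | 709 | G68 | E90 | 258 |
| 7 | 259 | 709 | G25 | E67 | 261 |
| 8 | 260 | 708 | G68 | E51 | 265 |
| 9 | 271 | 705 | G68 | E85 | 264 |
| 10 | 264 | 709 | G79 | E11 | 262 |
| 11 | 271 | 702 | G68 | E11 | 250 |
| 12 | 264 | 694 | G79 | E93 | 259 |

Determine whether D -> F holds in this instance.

Yes

D=267: rows 1, 5 → F = G92, G92 ✓
D=259: rows 2, 3, 4, 7 → F = G25, G25, G25, G25 ✓
D=271: rows 6, 9, 11 → F = G68, G68, G68 ✓
D=260: row 8 → F = G68 ✓
D=264: rows 10, 12 → F = G79, G79 ✓
Every D value is associated with a single F value, so D -> F holds.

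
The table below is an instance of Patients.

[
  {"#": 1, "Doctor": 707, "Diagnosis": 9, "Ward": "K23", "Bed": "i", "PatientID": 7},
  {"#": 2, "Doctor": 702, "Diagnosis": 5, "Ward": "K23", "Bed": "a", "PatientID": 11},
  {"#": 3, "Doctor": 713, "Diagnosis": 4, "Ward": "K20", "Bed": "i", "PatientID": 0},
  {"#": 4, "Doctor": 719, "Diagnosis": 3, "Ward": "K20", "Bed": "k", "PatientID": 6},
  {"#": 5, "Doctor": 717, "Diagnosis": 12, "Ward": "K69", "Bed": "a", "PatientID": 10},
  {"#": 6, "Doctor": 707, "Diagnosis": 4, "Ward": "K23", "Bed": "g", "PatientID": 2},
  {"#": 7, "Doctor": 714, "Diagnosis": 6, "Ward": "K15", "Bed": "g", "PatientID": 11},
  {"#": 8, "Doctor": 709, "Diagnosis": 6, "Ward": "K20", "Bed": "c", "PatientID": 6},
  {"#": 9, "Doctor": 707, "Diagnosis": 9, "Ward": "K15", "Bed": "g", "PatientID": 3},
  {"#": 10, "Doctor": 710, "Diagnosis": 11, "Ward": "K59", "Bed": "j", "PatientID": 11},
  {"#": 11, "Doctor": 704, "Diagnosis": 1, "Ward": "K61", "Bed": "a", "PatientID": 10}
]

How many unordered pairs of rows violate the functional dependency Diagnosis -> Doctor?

2

Diagnosis=9: all 2 rows agree on Doctor — 0 pairs.
Diagnosis=4: violating pairs (3,6) — 1 pair.
Diagnosis=6: violating pairs (7,8) — 1 pair.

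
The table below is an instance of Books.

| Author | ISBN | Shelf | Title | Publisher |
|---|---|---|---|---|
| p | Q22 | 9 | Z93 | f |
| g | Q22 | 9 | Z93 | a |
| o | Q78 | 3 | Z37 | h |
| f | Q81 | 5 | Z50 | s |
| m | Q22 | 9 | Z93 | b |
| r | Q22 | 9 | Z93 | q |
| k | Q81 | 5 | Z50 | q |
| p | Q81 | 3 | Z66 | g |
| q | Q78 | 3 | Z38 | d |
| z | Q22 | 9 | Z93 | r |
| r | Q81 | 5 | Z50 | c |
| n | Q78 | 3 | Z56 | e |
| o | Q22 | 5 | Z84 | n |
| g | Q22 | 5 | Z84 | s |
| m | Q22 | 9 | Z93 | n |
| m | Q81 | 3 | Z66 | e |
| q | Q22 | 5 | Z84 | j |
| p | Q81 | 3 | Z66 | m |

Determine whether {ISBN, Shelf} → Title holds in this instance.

(ISBN=Q22, Shelf=9): 6 rows → Title = Z93, Z93, Z93, Z93, Z93, Z93 ✓
(ISBN=Q78, Shelf=3): 3 rows → Title takes values {Z37, Z38, Z56} — violation
(ISBN=Q81, Shelf=5): 3 rows → Title = Z50, Z50, Z50 ✓
(ISBN=Q81, Shelf=3): 3 rows → Title = Z66, Z66, Z66 ✓
(ISBN=Q22, Shelf=5): 3 rows → Title = Z84, Z84, Z84 ✓
Two rows agree on {ISBN, Shelf} but differ on Title, so {ISBN, Shelf} → Title does not hold.

No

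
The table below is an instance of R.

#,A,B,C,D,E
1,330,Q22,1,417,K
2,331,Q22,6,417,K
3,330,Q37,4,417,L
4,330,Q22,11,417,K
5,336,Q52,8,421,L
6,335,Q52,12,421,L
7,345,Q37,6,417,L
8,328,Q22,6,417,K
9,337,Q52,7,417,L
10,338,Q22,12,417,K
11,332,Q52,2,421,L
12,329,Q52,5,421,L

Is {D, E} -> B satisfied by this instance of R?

No

(D=417, E=K): rows 1, 2, 4, 8, 10 → B = Q22, Q22, Q22, Q22, Q22 ✓
(D=417, E=L): rows 3, 7, 9 → B takes values {Q37, Q52} — violation
(D=421, E=L): rows 5, 6, 11, 12 → B = Q52, Q52, Q52, Q52 ✓
Two rows agree on {D, E} but differ on B, so {D, E} -> B does not hold.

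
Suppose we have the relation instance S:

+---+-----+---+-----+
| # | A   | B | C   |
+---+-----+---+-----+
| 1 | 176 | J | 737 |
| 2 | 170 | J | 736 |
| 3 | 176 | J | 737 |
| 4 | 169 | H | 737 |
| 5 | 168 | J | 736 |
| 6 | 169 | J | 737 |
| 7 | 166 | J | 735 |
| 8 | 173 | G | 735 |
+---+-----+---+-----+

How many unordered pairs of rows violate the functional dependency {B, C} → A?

(B=J, C=737): violating pairs (1,6), (3,6) — 2 pairs.
(B=J, C=736): violating pairs (2,5) — 1 pair.

3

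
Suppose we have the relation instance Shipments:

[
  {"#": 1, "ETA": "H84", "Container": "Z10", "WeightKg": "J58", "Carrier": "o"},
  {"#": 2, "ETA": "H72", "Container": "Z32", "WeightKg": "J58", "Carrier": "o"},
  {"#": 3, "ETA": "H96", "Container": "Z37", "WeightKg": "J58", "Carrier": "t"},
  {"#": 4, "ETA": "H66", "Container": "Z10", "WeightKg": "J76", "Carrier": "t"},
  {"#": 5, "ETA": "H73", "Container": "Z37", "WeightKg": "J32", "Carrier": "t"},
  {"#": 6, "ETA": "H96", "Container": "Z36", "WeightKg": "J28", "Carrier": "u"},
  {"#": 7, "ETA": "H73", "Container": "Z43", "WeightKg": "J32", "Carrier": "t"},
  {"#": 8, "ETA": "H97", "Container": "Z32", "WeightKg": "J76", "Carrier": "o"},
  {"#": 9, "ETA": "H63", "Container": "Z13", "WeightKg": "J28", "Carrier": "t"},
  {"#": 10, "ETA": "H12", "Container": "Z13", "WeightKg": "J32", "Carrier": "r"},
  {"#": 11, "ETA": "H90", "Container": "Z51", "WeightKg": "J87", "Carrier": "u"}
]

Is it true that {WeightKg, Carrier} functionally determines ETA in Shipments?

No

(WeightKg=J58, Carrier=o): rows 1, 2 → ETA takes values {H84, H72} — violation
(WeightKg=J58, Carrier=t): row 3 → ETA = H96 ✓
(WeightKg=J76, Carrier=t): row 4 → ETA = H66 ✓
(WeightKg=J32, Carrier=t): rows 5, 7 → ETA = H73, H73 ✓
(WeightKg=J28, Carrier=u): row 6 → ETA = H96 ✓
(WeightKg=J76, Carrier=o): row 8 → ETA = H97 ✓
(WeightKg=J28, Carrier=t): row 9 → ETA = H63 ✓
(WeightKg=J32, Carrier=r): row 10 → ETA = H12 ✓
(WeightKg=J87, Carrier=u): row 11 → ETA = H90 ✓
Two rows agree on {WeightKg, Carrier} but differ on ETA, so {WeightKg, Carrier} → ETA does not hold.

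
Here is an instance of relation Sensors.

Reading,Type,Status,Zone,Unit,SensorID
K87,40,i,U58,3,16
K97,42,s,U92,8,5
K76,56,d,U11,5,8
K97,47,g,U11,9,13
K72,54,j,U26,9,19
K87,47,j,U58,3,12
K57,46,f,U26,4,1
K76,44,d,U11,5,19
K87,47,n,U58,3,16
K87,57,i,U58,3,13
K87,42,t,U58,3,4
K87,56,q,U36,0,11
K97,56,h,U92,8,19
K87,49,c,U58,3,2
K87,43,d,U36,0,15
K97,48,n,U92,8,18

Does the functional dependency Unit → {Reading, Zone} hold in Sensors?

Unit=3: 6 rows → {Reading,Zone} = (K87, U58), (K87, U58), (K87, U58), (K87, U58), (K87, U58), (K87, U58) ✓
Unit=8: 3 rows → {Reading,Zone} = (K97, U92), (K97, U92), (K97, U92) ✓
Unit=5: 2 rows → {Reading,Zone} = (K76, U11), (K76, U11) ✓
Unit=9: 2 rows → {Reading,Zone} takes values {(K97, U11), (K72, U26)} — violation
Unit=4: 1 row → {Reading,Zone} = (K57, U26) ✓
Unit=0: 2 rows → {Reading,Zone} = (K87, U36), (K87, U36) ✓
Two rows agree on Unit but differ on {Reading, Zone}, so Unit → {Reading, Zone} does not hold.

No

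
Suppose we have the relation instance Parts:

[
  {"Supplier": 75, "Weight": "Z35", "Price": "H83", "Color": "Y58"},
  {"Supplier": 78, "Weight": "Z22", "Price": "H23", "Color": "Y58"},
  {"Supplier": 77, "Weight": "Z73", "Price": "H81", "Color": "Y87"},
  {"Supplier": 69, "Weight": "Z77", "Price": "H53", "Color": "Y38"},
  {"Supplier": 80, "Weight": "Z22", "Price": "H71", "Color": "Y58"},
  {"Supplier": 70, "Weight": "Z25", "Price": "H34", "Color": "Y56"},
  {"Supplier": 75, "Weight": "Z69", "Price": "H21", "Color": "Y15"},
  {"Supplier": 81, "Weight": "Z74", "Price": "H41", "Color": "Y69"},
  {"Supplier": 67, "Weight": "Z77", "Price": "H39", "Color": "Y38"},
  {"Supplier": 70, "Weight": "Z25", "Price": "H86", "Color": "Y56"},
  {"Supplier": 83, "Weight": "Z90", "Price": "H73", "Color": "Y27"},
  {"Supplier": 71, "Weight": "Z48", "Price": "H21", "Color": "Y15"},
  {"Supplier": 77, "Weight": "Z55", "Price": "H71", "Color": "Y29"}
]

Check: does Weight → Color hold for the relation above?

Yes

Weight=Z35: 1 row → Color = Y58 ✓
Weight=Z22: 2 rows → Color = Y58, Y58 ✓
Weight=Z73: 1 row → Color = Y87 ✓
Weight=Z77: 2 rows → Color = Y38, Y38 ✓
Weight=Z25: 2 rows → Color = Y56, Y56 ✓
Weight=Z69: 1 row → Color = Y15 ✓
Weight=Z74: 1 row → Color = Y69 ✓
Weight=Z90: 1 row → Color = Y27 ✓
Weight=Z48: 1 row → Color = Y15 ✓
Weight=Z55: 1 row → Color = Y29 ✓
Every Weight value is associated with a single Color value, so Weight → Color holds.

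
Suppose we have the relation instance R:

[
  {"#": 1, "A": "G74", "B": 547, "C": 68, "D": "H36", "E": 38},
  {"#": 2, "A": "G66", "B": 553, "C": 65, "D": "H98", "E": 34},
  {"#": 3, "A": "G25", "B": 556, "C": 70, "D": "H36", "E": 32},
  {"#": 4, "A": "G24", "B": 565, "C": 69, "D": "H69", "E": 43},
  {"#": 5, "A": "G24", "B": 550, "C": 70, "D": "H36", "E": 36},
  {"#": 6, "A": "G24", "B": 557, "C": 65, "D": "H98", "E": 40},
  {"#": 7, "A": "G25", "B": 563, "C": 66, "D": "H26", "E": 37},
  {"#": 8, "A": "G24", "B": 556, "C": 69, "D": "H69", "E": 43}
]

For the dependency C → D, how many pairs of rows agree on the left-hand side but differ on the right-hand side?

0

C=65: all 2 rows agree on D — 0 pairs.
C=70: all 2 rows agree on D — 0 pairs.
C=69: all 2 rows agree on D — 0 pairs.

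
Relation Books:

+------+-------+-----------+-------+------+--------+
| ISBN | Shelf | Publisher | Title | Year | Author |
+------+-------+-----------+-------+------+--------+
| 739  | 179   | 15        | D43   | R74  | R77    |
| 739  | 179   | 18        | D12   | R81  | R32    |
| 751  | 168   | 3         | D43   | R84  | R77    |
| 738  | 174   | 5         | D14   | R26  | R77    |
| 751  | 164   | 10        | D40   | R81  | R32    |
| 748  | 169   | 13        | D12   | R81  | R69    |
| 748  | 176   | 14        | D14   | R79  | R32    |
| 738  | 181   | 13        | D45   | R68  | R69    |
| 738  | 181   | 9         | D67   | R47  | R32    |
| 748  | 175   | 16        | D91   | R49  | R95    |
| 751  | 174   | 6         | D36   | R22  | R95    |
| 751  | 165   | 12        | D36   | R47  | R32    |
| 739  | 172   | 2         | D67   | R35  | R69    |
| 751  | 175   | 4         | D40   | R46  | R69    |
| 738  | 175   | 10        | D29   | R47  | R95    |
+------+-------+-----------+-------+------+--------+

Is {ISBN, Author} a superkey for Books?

Two distinct rows share (ISBN=751, Author=R32), so {ISBN, Author} does not determine every attribute — not a superkey.

No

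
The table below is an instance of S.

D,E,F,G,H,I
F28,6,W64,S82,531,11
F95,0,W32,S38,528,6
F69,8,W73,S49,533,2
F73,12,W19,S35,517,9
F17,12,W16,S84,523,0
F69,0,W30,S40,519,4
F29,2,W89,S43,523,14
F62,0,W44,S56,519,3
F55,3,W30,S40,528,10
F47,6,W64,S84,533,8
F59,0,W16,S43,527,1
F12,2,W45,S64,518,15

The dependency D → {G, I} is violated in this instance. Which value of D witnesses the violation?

D=F28: 1 row → {G,I} = (S82, 11) ✓
D=F95: 1 row → {G,I} = (S38, 6) ✓
D=F69: 2 rows → {G,I} takes values {(S49, 2), (S40, 4)} — violation
D=F73: 1 row → {G,I} = (S35, 9) ✓
D=F17: 1 row → {G,I} = (S84, 0) ✓
D=F29: 1 row → {G,I} = (S43, 14) ✓
D=F62: 1 row → {G,I} = (S56, 3) ✓
D=F55: 1 row → {G,I} = (S40, 10) ✓
D=F47: 1 row → {G,I} = (S84, 8) ✓
D=F59: 1 row → {G,I} = (S43, 1) ✓
D=F12: 1 row → {G,I} = (S64, 15) ✓
The only D value with inconsistent RHS is D=F69.

F69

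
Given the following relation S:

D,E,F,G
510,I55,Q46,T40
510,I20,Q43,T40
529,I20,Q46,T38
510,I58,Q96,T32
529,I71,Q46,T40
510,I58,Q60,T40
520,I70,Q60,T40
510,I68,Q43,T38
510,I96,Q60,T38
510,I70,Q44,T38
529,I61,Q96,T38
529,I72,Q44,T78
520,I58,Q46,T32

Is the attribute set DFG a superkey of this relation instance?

Yes

All 13 rows have distinct DFG values, so DFG → (all attributes) holds and DFG is a superkey.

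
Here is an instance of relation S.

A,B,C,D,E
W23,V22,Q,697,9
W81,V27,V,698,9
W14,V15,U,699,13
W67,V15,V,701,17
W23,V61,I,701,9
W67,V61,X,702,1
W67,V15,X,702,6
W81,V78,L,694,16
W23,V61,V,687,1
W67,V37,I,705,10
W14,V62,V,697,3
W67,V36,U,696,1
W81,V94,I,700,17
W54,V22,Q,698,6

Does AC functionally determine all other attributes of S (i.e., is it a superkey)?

No

Two distinct rows share (A=W67, C=X), so AC does not determine every attribute — not a superkey.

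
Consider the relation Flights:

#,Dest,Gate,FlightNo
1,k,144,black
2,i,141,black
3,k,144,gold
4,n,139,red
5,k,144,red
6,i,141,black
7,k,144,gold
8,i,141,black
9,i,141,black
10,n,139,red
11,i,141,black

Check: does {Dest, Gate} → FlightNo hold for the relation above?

(Dest=k, Gate=144): rows 1, 3, 5, 7 → FlightNo takes values {black, gold, red} — violation
(Dest=i, Gate=141): rows 2, 6, 8, 9, 11 → FlightNo = black, black, black, black, black ✓
(Dest=n, Gate=139): rows 4, 10 → FlightNo = red, red ✓
Two rows agree on {Dest, Gate} but differ on FlightNo, so {Dest, Gate} → FlightNo does not hold.

No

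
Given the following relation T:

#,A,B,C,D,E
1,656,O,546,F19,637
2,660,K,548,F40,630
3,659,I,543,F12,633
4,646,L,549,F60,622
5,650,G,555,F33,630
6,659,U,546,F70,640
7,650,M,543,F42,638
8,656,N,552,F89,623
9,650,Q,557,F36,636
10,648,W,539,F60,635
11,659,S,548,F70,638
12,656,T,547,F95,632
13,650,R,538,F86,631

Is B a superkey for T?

All 13 rows have distinct B values, so B → (all attributes) holds and B is a superkey.

Yes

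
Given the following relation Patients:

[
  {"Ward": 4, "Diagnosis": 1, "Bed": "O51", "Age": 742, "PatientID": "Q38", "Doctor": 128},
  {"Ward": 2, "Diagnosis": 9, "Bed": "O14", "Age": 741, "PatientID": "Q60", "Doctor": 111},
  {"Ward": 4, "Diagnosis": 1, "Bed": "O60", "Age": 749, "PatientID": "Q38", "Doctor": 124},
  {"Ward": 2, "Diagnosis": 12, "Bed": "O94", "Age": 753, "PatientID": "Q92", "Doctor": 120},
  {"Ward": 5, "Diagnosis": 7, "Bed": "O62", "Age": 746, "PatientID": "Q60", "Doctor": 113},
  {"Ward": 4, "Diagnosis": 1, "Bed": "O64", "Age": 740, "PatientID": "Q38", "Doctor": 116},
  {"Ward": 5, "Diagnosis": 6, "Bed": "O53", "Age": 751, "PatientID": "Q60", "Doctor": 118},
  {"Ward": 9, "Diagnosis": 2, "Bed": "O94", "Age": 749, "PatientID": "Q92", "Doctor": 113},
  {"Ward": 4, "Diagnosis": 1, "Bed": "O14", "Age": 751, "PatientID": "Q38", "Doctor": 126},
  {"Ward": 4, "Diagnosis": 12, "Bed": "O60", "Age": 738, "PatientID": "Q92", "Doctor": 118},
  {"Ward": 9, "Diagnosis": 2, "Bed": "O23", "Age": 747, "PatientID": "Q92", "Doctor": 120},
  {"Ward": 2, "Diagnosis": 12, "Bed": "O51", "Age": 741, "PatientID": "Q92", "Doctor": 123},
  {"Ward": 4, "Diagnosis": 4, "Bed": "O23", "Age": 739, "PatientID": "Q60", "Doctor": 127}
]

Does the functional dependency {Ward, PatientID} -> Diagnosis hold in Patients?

(Ward=4, PatientID=Q38): 4 rows → Diagnosis = 1, 1, 1, 1 ✓
(Ward=2, PatientID=Q60): 1 row → Diagnosis = 9 ✓
(Ward=2, PatientID=Q92): 2 rows → Diagnosis = 12, 12 ✓
(Ward=5, PatientID=Q60): 2 rows → Diagnosis takes values {7, 6} — violation
(Ward=9, PatientID=Q92): 2 rows → Diagnosis = 2, 2 ✓
(Ward=4, PatientID=Q92): 1 row → Diagnosis = 12 ✓
(Ward=4, PatientID=Q60): 1 row → Diagnosis = 4 ✓
Two rows agree on {Ward, PatientID} but differ on Diagnosis, so {Ward, PatientID} -> Diagnosis does not hold.

No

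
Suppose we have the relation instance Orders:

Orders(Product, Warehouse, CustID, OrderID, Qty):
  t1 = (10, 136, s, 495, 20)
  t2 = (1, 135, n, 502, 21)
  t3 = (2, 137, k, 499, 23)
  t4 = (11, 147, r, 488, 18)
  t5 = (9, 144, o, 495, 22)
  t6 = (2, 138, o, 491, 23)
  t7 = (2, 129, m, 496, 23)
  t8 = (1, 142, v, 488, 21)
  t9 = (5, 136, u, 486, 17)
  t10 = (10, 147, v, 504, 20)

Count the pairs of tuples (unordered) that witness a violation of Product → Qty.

Product=10: all 2 rows agree on Qty — 0 pairs.
Product=1: all 2 rows agree on Qty — 0 pairs.
Product=2: all 3 rows agree on Qty — 0 pairs.

0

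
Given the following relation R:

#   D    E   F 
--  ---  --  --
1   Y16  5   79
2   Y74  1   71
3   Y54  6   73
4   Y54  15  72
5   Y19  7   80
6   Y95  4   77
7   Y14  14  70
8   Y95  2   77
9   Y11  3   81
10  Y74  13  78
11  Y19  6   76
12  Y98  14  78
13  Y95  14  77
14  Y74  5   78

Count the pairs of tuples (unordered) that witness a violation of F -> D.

2

F=77: all 3 rows agree on D — 0 pairs.
F=78: violating pairs (10,12), (12,14) — 2 pairs.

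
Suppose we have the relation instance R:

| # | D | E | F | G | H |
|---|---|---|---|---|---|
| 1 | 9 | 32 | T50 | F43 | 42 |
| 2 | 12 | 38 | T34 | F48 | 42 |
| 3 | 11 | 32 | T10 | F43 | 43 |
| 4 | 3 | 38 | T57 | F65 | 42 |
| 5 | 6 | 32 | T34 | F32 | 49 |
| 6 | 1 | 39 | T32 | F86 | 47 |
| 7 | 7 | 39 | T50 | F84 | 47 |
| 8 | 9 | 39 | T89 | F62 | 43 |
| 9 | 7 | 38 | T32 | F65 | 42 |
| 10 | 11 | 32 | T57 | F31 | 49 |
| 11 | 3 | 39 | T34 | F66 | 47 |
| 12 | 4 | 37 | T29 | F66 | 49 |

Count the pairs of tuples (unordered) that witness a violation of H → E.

6

H=42: violating pairs (1,2), (1,4), (1,9) — 3 pairs.
H=43: violating pairs (3,8) — 1 pair.
H=49: violating pairs (5,12), (10,12) — 2 pairs.
H=47: all 3 rows agree on E — 0 pairs.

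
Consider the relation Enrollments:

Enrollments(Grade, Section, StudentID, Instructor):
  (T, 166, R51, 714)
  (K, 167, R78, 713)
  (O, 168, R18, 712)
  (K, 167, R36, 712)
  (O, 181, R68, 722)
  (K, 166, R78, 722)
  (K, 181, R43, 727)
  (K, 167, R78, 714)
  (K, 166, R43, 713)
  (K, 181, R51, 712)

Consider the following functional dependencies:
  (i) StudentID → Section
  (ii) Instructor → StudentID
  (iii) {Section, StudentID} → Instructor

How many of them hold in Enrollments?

(i) StudentID → Section: StudentID=R51: 2 rows → Section takes values {166, 181} — violation; StudentID=R78: 3 rows → Section takes values {167, 166} — violation; StudentID=R43: 2 rows → Section takes values {181, 166} — violation — fails.
(ii) Instructor → StudentID: Instructor=714: 2 rows → StudentID takes values {R51, R78} — violation; Instructor=713: 2 rows → StudentID takes values {R78, R43} — violation; Instructor=712: 3 rows → StudentID takes values {R18, R36, R51} — violation; Instructor=722: 2 rows → StudentID takes values {R68, R78} — violation — fails.
(iii) {Section, StudentID} → Instructor: (Section=167, StudentID=R78): 2 rows → Instructor takes values {713, 714} — violation — fails.
None of the 3 dependencies hold.

0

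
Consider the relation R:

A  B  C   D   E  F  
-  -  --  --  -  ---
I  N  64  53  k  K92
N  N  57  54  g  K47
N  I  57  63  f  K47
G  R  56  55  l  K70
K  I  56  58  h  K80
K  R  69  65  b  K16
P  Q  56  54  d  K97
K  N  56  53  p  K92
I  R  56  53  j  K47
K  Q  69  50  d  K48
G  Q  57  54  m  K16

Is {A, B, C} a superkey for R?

Yes

All 11 rows have distinct {A, B, C} values, so {A, B, C} → (all attributes) holds and {A, B, C} is a superkey.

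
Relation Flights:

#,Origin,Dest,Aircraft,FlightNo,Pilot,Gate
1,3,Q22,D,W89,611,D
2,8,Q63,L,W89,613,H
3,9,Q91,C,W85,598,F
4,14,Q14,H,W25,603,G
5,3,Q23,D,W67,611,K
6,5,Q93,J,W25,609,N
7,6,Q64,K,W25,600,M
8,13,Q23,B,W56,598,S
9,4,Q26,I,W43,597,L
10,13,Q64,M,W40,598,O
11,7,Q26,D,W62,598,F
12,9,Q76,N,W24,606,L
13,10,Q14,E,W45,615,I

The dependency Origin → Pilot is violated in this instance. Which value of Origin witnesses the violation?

9

Origin=3: rows 1, 5 → Pilot = 611, 611 ✓
Origin=8: row 2 → Pilot = 613 ✓
Origin=9: rows 3, 12 → Pilot takes values {598, 606} — violation
Origin=14: row 4 → Pilot = 603 ✓
Origin=5: row 6 → Pilot = 609 ✓
Origin=6: row 7 → Pilot = 600 ✓
Origin=13: rows 8, 10 → Pilot = 598, 598 ✓
Origin=4: row 9 → Pilot = 597 ✓
Origin=7: row 11 → Pilot = 598 ✓
Origin=10: row 13 → Pilot = 615 ✓
The only Origin value with inconsistent Pilot is Origin=9.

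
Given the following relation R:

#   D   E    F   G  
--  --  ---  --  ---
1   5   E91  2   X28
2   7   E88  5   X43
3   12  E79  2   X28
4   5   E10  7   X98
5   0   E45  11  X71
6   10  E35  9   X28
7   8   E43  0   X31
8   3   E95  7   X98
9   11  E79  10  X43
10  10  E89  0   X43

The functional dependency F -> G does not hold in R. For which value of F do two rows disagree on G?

0

F=2: rows 1, 3 → G = X28, X28 ✓
F=5: row 2 → G = X43 ✓
F=7: rows 4, 8 → G = X98, X98 ✓
F=11: row 5 → G = X71 ✓
F=9: row 6 → G = X28 ✓
F=0: rows 7, 10 → G takes values {X31, X43} — violation
F=10: row 9 → G = X43 ✓
The only F value with inconsistent G is F=0.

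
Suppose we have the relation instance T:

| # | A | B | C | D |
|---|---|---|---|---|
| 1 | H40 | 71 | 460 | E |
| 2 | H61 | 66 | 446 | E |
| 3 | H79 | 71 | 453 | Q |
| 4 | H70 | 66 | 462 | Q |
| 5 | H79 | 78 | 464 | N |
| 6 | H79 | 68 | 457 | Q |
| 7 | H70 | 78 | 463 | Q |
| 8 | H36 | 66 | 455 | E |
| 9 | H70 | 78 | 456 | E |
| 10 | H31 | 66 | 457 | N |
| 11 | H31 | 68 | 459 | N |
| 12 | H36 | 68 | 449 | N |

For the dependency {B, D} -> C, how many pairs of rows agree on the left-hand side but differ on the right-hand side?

(B=66, D=E): violating pairs (2,8) — 1 pair.
(B=68, D=N): violating pairs (11,12) — 1 pair.

2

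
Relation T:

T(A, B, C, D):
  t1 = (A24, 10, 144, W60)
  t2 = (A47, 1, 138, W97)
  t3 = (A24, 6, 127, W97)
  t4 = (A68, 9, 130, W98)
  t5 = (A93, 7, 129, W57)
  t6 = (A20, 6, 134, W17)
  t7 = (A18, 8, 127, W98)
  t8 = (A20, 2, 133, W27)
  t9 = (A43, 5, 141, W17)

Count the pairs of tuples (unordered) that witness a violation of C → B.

1

C=127: violating pairs (3,7) — 1 pair.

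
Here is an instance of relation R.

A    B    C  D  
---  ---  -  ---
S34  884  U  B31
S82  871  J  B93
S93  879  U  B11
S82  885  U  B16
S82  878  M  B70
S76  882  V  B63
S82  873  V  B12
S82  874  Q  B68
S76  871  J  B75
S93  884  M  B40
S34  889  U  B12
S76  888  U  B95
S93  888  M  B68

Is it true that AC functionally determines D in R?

No

(A=S34, C=U): 2 rows → D takes values {B31, B12} — violation
(A=S82, C=J): 1 row → D = B93 ✓
(A=S93, C=U): 1 row → D = B11 ✓
(A=S82, C=U): 1 row → D = B16 ✓
(A=S82, C=M): 1 row → D = B70 ✓
(A=S76, C=V): 1 row → D = B63 ✓
(A=S82, C=V): 1 row → D = B12 ✓
(A=S82, C=Q): 1 row → D = B68 ✓
(A=S76, C=J): 1 row → D = B75 ✓
(A=S93, C=M): 2 rows → D takes values {B40, B68} — violation
(A=S76, C=U): 1 row → D = B95 ✓
Two rows agree on AC but differ on D, so AC → D does not hold.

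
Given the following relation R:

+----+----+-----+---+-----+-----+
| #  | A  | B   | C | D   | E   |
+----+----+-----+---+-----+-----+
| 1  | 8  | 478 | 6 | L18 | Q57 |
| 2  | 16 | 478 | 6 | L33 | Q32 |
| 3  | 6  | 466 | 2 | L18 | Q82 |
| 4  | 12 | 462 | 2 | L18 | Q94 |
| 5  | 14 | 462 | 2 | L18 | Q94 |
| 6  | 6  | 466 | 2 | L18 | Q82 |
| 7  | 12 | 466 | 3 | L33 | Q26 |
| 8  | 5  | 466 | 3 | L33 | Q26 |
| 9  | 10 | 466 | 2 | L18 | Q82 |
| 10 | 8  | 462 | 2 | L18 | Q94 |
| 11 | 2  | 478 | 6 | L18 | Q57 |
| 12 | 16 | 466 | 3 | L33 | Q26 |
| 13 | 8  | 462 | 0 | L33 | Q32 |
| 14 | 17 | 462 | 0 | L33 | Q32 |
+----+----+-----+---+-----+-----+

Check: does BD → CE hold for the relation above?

Yes

(B=478, D=L18): rows 1, 11 → {C,E} = (6, Q57), (6, Q57) ✓
(B=478, D=L33): row 2 → {C,E} = (6, Q32) ✓
(B=466, D=L18): rows 3, 6, 9 → {C,E} = (2, Q82), (2, Q82), (2, Q82) ✓
(B=462, D=L18): rows 4, 5, 10 → {C,E} = (2, Q94), (2, Q94), (2, Q94) ✓
(B=466, D=L33): rows 7, 8, 12 → {C,E} = (3, Q26), (3, Q26), (3, Q26) ✓
(B=462, D=L33): rows 13, 14 → {C,E} = (0, Q32), (0, Q32) ✓
Every BD value is associated with a single CE value, so BD → CE holds.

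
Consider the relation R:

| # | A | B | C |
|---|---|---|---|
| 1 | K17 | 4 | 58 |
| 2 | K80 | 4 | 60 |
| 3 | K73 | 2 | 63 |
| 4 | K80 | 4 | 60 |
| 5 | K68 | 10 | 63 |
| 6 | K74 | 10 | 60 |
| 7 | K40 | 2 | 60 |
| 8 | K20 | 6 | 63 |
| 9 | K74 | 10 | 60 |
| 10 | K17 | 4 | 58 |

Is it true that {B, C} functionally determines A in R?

Yes

(B=4, C=58): rows 1, 10 → A = K17, K17 ✓
(B=4, C=60): rows 2, 4 → A = K80, K80 ✓
(B=2, C=63): row 3 → A = K73 ✓
(B=10, C=63): row 5 → A = K68 ✓
(B=10, C=60): rows 6, 9 → A = K74, K74 ✓
(B=2, C=60): row 7 → A = K40 ✓
(B=6, C=63): row 8 → A = K20 ✓
Every {B, C} value is associated with a single A value, so {B, C} -> A holds.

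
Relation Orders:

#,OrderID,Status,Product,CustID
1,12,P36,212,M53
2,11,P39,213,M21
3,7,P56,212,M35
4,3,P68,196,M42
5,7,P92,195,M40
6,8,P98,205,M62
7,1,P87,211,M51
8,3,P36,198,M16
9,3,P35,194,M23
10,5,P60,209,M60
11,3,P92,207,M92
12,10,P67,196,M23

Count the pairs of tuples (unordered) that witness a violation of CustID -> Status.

CustID=M23: violating pairs (9,12) — 1 pair.

1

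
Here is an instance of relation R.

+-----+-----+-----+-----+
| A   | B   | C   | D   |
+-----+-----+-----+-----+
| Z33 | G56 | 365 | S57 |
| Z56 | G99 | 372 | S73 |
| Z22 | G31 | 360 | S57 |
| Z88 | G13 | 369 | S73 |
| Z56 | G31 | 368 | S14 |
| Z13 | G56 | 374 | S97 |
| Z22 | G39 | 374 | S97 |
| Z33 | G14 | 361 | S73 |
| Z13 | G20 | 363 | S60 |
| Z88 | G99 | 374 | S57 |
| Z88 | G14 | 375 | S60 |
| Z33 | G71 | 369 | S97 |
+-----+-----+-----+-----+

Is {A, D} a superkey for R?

Yes

All 12 rows have distinct {A, D} values, so {A, D} → (all attributes) holds and {A, D} is a superkey.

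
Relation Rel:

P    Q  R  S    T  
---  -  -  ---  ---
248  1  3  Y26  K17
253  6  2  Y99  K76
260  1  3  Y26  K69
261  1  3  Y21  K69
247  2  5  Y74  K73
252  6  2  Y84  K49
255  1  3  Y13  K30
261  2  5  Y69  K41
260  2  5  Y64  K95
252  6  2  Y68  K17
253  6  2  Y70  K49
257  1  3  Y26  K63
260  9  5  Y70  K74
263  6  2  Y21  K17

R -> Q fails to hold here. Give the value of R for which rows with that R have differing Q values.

5

R=3: 5 rows → Q = 1, 1, 1, 1, 1 ✓
R=2: 5 rows → Q = 6, 6, 6, 6, 6 ✓
R=5: 4 rows → Q takes values {2, 9} — violation
The only R value with inconsistent Q is R=5.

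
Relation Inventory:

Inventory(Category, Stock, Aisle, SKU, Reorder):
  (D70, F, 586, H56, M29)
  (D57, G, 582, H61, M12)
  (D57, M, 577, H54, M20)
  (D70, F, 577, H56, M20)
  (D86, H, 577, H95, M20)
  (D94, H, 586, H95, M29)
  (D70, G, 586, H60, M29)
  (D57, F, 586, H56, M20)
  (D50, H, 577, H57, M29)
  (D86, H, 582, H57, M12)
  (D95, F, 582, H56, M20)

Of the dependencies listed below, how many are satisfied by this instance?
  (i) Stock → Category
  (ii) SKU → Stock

1

(i) Stock → Category: Stock=F: 4 rows → Category takes values {D70, D57, D95} — violation; Stock=G: 2 rows → Category takes values {D57, D70} — violation; Stock=H: 4 rows → Category takes values {D86, D94, D50} — violation — fails.
(ii) SKU → Stock: every LHS value maps to a single RHS value — holds.
1 of the 2 dependencies holds.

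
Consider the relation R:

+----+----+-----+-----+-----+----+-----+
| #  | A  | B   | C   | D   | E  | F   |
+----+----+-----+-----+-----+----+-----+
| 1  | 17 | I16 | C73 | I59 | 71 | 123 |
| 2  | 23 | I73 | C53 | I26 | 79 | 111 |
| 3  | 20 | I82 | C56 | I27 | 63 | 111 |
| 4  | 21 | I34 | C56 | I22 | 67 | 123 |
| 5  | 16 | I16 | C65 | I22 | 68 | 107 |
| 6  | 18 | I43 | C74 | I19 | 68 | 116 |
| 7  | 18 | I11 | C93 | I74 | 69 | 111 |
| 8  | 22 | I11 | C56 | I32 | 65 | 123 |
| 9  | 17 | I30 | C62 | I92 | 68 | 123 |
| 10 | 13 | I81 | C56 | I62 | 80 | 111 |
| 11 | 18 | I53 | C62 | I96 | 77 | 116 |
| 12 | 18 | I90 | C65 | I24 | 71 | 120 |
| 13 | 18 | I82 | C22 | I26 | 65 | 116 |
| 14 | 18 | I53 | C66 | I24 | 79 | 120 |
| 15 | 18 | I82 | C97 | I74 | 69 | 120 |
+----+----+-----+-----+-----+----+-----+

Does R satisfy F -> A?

F=123: rows 1, 4, 8, 9 → A takes values {17, 21, 22} — violation
F=111: rows 2, 3, 7, 10 → A takes values {23, 20, 18, 13} — violation
F=107: row 5 → A = 16 ✓
F=116: rows 6, 11, 13 → A = 18, 18, 18 ✓
F=120: rows 12, 14, 15 → A = 18, 18, 18 ✓
Two rows agree on F but differ on A, so F -> A does not hold.

No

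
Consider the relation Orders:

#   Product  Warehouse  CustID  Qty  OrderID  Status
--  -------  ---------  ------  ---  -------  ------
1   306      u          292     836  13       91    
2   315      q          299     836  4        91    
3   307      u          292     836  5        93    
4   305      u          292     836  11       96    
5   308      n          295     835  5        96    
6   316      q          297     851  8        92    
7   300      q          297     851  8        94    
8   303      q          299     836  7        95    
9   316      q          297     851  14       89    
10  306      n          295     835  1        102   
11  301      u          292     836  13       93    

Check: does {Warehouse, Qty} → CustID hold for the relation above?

(Warehouse=u, Qty=836): rows 1, 3, 4, 11 → CustID = 292, 292, 292, 292 ✓
(Warehouse=q, Qty=836): rows 2, 8 → CustID = 299, 299 ✓
(Warehouse=n, Qty=835): rows 5, 10 → CustID = 295, 295 ✓
(Warehouse=q, Qty=851): rows 6, 7, 9 → CustID = 297, 297, 297 ✓
Every {Warehouse, Qty} value is associated with a single CustID value, so {Warehouse, Qty} → CustID holds.

Yes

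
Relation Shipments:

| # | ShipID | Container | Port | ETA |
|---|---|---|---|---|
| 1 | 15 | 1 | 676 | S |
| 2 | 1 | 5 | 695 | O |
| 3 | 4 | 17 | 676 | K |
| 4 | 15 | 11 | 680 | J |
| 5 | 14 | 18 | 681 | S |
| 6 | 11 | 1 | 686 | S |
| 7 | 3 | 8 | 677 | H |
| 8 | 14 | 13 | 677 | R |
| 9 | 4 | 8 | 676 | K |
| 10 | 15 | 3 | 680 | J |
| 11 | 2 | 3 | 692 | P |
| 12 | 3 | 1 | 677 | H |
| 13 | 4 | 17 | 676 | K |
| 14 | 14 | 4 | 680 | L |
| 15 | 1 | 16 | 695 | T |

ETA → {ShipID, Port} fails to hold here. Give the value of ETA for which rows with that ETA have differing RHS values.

ETA=S: rows 1, 5, 6 → {ShipID,Port} takes values {(15, 676), (14, 681), (11, 686)} — violation
ETA=O: row 2 → {ShipID,Port} = (1, 695) ✓
ETA=K: rows 3, 9, 13 → {ShipID,Port} = (4, 676), (4, 676), (4, 676) ✓
ETA=J: rows 4, 10 → {ShipID,Port} = (15, 680), (15, 680) ✓
ETA=H: rows 7, 12 → {ShipID,Port} = (3, 677), (3, 677) ✓
ETA=R: row 8 → {ShipID,Port} = (14, 677) ✓
ETA=P: row 11 → {ShipID,Port} = (2, 692) ✓
ETA=L: row 14 → {ShipID,Port} = (14, 680) ✓
ETA=T: row 15 → {ShipID,Port} = (1, 695) ✓
The only ETA value with inconsistent RHS is ETA=S.

S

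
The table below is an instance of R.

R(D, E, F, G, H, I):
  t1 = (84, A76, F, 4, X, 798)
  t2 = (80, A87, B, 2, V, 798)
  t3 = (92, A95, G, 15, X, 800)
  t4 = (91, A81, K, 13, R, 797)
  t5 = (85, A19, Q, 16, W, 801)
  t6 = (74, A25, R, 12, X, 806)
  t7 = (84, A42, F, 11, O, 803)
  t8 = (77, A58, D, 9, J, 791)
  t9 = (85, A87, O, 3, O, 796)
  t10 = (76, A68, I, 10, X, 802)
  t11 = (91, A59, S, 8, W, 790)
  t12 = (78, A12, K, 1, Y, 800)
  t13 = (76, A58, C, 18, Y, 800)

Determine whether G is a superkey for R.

All 13 rows have distinct G values, so G → (all attributes) holds and G is a superkey.

Yes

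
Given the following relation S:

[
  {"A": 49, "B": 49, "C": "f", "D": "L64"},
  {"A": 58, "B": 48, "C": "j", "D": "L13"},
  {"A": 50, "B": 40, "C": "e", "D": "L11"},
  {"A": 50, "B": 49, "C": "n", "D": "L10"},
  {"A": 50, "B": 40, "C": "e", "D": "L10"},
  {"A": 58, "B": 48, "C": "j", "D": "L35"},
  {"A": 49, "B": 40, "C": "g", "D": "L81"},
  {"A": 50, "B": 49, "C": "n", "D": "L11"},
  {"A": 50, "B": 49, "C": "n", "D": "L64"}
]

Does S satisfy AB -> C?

Yes

(A=49, B=49): 1 row → C = f ✓
(A=58, B=48): 2 rows → C = j, j ✓
(A=50, B=40): 2 rows → C = e, e ✓
(A=50, B=49): 3 rows → C = n, n, n ✓
(A=49, B=40): 1 row → C = g ✓
Every AB value is associated with a single C value, so AB -> C holds.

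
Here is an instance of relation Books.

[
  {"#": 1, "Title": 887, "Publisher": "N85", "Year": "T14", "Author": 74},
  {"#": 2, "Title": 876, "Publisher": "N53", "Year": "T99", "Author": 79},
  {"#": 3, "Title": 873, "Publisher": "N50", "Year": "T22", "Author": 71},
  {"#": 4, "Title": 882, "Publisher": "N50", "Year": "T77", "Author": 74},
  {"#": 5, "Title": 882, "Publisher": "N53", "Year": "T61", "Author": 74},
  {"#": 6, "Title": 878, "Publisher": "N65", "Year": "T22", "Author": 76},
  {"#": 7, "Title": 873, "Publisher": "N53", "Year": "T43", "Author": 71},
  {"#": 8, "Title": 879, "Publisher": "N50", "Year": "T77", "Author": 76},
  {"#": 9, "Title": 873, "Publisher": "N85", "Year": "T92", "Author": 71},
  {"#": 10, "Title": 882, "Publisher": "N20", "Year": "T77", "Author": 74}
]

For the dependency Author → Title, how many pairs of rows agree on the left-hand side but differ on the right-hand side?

4

Author=74: violating pairs (1,4), (1,5), (1,10) — 3 pairs.
Author=71: all 3 rows agree on Title — 0 pairs.
Author=76: violating pairs (6,8) — 1 pair.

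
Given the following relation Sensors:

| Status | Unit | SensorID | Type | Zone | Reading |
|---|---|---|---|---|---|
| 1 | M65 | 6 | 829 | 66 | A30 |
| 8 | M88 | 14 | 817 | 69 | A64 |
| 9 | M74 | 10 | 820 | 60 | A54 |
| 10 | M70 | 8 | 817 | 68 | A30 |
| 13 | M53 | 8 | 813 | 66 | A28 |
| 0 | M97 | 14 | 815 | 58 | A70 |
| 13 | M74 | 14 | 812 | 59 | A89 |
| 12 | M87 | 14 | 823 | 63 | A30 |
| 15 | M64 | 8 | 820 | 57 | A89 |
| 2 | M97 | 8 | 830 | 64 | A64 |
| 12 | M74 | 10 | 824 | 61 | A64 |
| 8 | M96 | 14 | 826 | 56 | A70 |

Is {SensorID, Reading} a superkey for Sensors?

Two distinct rows share (SensorID=14, Reading=A70), so {SensorID, Reading} does not determine every attribute — not a superkey.

No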